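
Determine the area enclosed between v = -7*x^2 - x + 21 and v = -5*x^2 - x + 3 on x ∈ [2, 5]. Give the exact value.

The difference (-7*x^2 - x + 21) - (-5*x^2 - x + 3) = -2*x^2 + 18 changes sign at x = 3 inside [2, 5], so split the integral there.
∫[2,3] (-2*x^2 + 18) dx = 16/3.
∫[3,5] (-2*x^2 + 18) dx = -88/3; the area of that piece is 88/3.
Total area = 16/3 + 88/3 = 104/3.

104/3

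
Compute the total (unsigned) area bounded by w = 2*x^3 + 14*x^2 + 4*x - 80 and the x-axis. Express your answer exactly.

The curve meets the x-axis where 2*x^3 + 14*x^2 + 4*x - 80 = 0, i.e. 2*(x - 2)*(x + 4)*(x + 5) = 0, at x = -5, -4, 2.
On [-5, -4] the curve lies above the axis; ∫[-5,-4] (2*x^3 + 14*x^2 + 4*x - 80) dx = 13/6, giving area 13/6.
On [-4, 2] the curve lies below the axis; ∫[-4,2] (2*x^3 + 14*x^2 + 4*x - 80) dx = -288, giving area 288.
Total area = 13/6 + 288 = 1741/6.

1741/6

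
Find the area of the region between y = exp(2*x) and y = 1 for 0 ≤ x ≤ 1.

-3/2 + exp(2)/2

On [0, 1], (exp(2*x)) - (1) = exp(2*x) - 1 is ≥ 0 throughout, so the area is a single integral of |exp(2*x) - 1|.
∫[0,1] (exp(2*x) - 1) dx = -3/2 + exp(2)/2.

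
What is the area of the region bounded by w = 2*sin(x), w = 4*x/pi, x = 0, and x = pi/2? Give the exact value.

On [0, pi/2], (2*sin(x)) - (4*x/pi) = -4*x/pi + 2*sin(x) is ≥ 0 throughout, so the area is a single integral of |-4*x/pi + 2*sin(x)|.
∫[0,pi/2] (-4*x/pi + 2*sin(x)) dx = 2 - pi/2.

2 - pi/2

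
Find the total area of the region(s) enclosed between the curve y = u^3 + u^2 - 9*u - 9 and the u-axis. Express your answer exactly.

148/3

The curve meets the u-axis where u^3 + u^2 - 9*u - 9 = 0, i.e. (u - 3)*(u + 1)*(u + 3) = 0, at u = -3, -1, 3.
On [-3, -1] the curve lies above the axis; ∫[-3,-1] (u^3 + u^2 - 9*u - 9) du = 20/3, giving area 20/3.
On [-1, 3] the curve lies below the axis; ∫[-1,3] (u^3 + u^2 - 9*u - 9) du = -128/3, giving area 128/3.
Total area = 20/3 + 128/3 = 148/3.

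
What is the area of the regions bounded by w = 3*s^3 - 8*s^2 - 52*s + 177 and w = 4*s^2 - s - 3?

3901/4

Set the curves equal: 3*s^3 - 8*s^2 - 52*s + 177 = 4*s^2 - s - 3, so 3*s^3 - 12*s^2 - 51*s + 180 = 0, which factors as 3*(s - 5)*(s - 3)*(s + 4) = 0. The curves meet at s = -4, 3, 5.
On [-4, 3], w = 3*s^3 - 8*s^2 - 52*s + 177 is on top; that piece has area ∫[-4,3] (3*s^3 - 12*s^2 - 51*s + 180) ds = 3773/4.
On [3, 5], w = 4*s^2 - s - 3 is on top; that piece has area ∫[3,5] (-(3*s^3 - 12*s^2 - 51*s + 180)) ds = 32.
Total enclosed area = 3773/4 + 32 = 3901/4.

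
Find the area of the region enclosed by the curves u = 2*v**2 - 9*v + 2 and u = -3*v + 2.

Both boundary curves give u as a function of v, so integrate with respect to v. Setting them equal: 2*v**2 - 6*v = 0, i.e. 2*v*(v - 3) = 0, so they meet at v = 0, 3.
For v in [0, 3], u = 2*v**2 - 9*v + 2 is on the left; area = ∫[0,3] (-(2*v**2 - 6*v)) dv = 9.

9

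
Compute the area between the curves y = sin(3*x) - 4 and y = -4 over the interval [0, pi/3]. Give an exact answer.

On [0, pi/3], (sin(3*x) - 4) - (-4) = sin(3*x) is ≥ 0 throughout, so the area is a single integral of |sin(3*x)|.
∫[0,pi/3] (sin(3*x)) dx = 2/3.

2/3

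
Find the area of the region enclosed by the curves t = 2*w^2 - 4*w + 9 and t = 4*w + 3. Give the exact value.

Both boundary curves give t as a function of w, so integrate with respect to w. Setting them equal: 2*w^2 - 8*w + 6 = 0, i.e. 2*(w - 3)*(w - 1) = 0, so they meet at w = 1, 3.
For w in [1, 3], t = 2*w^2 - 4*w + 9 is on the left; area = ∫[1,3] (-(2*w^2 - 8*w + 6)) dw = 8/3.

8/3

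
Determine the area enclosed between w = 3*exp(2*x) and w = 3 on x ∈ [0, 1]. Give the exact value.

-9/2 + 3*exp(2)/2

On [0, 1], (3*exp(2*x)) - (3) = 3*exp(2*x) - 3 is ≥ 0 throughout, so the area is a single integral of |3*exp(2*x) - 3|.
∫[0,1] (3*exp(2*x) - 3) dx = -9/2 + 3*exp(2)/2.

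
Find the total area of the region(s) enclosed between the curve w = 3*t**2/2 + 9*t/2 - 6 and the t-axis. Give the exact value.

125/4

The curve meets the t-axis where 3*t**2/2 + 9*t/2 - 6 = 0, i.e. 3*(t - 1)*(t + 4)/2 = 0, at t = -4, 1.
On [-4, 1] the curve lies below the axis; ∫[-4,1] (3*t**2/2 + 9*t/2 - 6) dt = -125/4, giving area 125/4.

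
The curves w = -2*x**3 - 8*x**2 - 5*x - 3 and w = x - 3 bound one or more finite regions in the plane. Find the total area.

37/6

Set the curves equal: -2*x**3 - 8*x**2 - 5*x - 3 = x - 3, so -2*x**3 - 8*x**2 - 6*x = 0, which factors as -2*x*(x + 1)*(x + 3) = 0. The curves meet at x = -3, -1, 0.
On [-3, -1], w = x - 3 is on top; that piece has area ∫[-3,-1] (-(-2*x**3 - 8*x**2 - 6*x)) dx = 16/3.
On [-1, 0], w = -2*x**3 - 8*x**2 - 5*x - 3 is on top; that piece has area ∫[-1,0] (-2*x**3 - 8*x**2 - 6*x) dx = 5/6.
Total enclosed area = 16/3 + 5/6 = 37/6.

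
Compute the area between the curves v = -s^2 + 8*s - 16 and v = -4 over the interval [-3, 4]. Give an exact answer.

The difference (-s^2 + 8*s - 16) - (-4) = -s^2 + 8*s - 12 changes sign at s = 2 inside [-3, 4], so split the integral there.
∫[-3,2] (-s^2 + 8*s - 12) ds = -275/3; the area of that piece is 275/3.
∫[2,4] (-s^2 + 8*s - 12) ds = 16/3.
Total area = 275/3 + 16/3 = 97.

97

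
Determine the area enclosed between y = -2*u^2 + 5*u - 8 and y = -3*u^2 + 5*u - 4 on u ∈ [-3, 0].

The difference (-2*u^2 + 5*u - 8) - (-3*u^2 + 5*u - 4) = u^2 - 4 changes sign at u = -2 inside [-3, 0], so split the integral there.
∫[-3,-2] (u^2 - 4) du = 7/3.
∫[-2,0] (u^2 - 4) du = -16/3; the area of that piece is 16/3.
Total area = 7/3 + 16/3 = 23/3.

23/3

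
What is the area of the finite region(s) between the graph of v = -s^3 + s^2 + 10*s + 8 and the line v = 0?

The curve meets the s-axis where -s^3 + s^2 + 10*s + 8 = 0, i.e. -(s - 4)*(s + 1)*(s + 2) = 0, at s = -2, -1, 4.
On [-2, -1] the curve lies below the axis; ∫[-2,-1] (-s^3 + s^2 + 10*s + 8) ds = -11/12, giving area 11/12.
On [-1, 4] the curve lies above the axis; ∫[-1,4] (-s^3 + s^2 + 10*s + 8) ds = 875/12, giving area 875/12.
Total area = 11/12 + 875/12 = 443/6.

443/6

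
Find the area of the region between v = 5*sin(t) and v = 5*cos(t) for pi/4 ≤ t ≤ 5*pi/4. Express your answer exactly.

10*sqrt(2)

On [pi/4, 5*pi/4], (5*sin(t)) - (5*cos(t)) = 5*sin(t) - 5*cos(t) is ≥ 0 throughout, so the area is a single integral of |5*sin(t) - 5*cos(t)|.
∫[pi/4,5*pi/4] (5*sin(t) - 5*cos(t)) dt = 10*sqrt(2).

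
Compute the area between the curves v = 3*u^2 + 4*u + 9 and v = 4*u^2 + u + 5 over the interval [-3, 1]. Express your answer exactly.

20

The difference (3*u^2 + 4*u + 9) - (4*u^2 + u + 5) = -u^2 + 3*u + 4 changes sign at u = -1 inside [-3, 1], so split the integral there.
∫[-3,-1] (-u^2 + 3*u + 4) du = -38/3; the area of that piece is 38/3.
∫[-1,1] (-u^2 + 3*u + 4) du = 22/3.
Total area = 38/3 + 22/3 = 20.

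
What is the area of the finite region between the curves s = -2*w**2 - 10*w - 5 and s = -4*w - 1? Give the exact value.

1/3

Both boundary curves give s as a function of w, so integrate with respect to w. Setting them equal: -2*w**2 - 6*w - 4 = 0, i.e. -2*(w + 1)*(w + 2) = 0, so they meet at w = -2, -1.
For w in [-2, -1], s = -2*w**2 - 10*w - 5 is on the right; area = ∫[-2,-1] (-2*w**2 - 6*w - 4) dw = 1/3.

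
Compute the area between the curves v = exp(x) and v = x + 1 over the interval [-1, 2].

-9/2 - exp(-1) + exp(2)

On [-1, 2], (exp(x)) - (x + 1) = -x + exp(x) - 1 is ≥ 0 throughout, so the area is a single integral of |-x + exp(x) - 1|.
∫[-1,2] (-x + exp(x) - 1) dx = -9/2 - exp(-1) + exp(2).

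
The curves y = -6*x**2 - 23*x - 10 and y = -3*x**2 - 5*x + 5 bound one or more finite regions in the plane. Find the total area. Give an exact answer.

Set the curves equal: -6*x**2 - 23*x - 10 = -3*x**2 - 5*x + 5, so -3*x**2 - 18*x - 15 = 0, which factors as -3*(x + 1)*(x + 5) = 0. The curves meet at x = -5, -1.
On [-5, -1], y = -6*x**2 - 23*x - 10 is on top; that piece has area ∫[-5,-1] (-3*x**2 - 18*x - 15) dx = 32.

32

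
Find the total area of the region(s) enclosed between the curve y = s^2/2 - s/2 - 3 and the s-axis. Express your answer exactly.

The curve meets the s-axis where s^2/2 - s/2 - 3 = 0, i.e. (s - 3)*(s + 2)/2 = 0, at s = -2, 3.
On [-2, 3] the curve lies below the axis; ∫[-2,3] (s^2/2 - s/2 - 3) ds = -125/12, giving area 125/12.

125/12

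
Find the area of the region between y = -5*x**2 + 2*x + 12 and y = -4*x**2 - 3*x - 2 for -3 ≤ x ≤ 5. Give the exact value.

111

The difference (-5*x**2 + 2*x + 12) - (-4*x**2 - 3*x - 2) = -x**2 + 5*x + 14 changes sign at x = -2 inside [-3, 5], so split the integral there.
∫[-3,-2] (-x**2 + 5*x + 14) dx = -29/6; the area of that piece is 29/6.
∫[-2,5] (-x**2 + 5*x + 14) dx = 637/6.
Total area = 29/6 + 637/6 = 111.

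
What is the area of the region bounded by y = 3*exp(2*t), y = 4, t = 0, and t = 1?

The difference (3*exp(2*t)) - (4) = 3*exp(2*t) - 4 changes sign at t = -log(3)/2 + log(2) inside [0, 1], so split the integral there.
∫[0,-log(3)/2 + log(2)] (3*exp(2*t) - 4) dt = log(9/16) + 1/2; the area of that piece is -1/2 + log(16/9).
∫[-log(3)/2 + log(2),1] (3*exp(2*t) - 4) dt = -6 - 2*log(3) + 4*log(2) + 3*exp(2)/2.
Total area = (-1/2 + log(16/9)) + (-6 - 2*log(3) + 4*log(2) + 3*exp(2)/2) = -13/2 - 4*log(3) + 8*log(2) + 3*exp(2)/2.

-13/2 - 4*log(3) + 8*log(2) + 3*exp(2)/2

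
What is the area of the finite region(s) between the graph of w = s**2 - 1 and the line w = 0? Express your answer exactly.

4/3

The curve meets the s-axis where s**2 - 1 = 0, i.e. (s - 1)*(s + 1) = 0, at s = -1, 1.
On [-1, 1] the curve lies below the axis; ∫[-1,1] (s**2 - 1) ds = -4/3, giving area 4/3.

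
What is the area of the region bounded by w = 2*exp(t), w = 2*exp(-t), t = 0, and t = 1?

On [0, 1], (2*exp(t)) - (2*exp(-t)) = 2*exp(t) - 2*exp(-t) is ≥ 0 throughout, so the area is a single integral of |2*exp(t) - 2*exp(-t)|.
∫[0,1] (2*exp(t) - 2*exp(-t)) dt = -4 + 2*exp(-1) + 2*exp(1).

-4 + 2*exp(-1) + 2*exp(1)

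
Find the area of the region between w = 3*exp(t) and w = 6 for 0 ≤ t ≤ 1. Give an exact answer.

The difference (3*exp(t)) - (6) = 3*exp(t) - 6 changes sign at t = log(2) inside [0, 1], so split the integral there.
∫[0,log(2)] (3*exp(t) - 6) dt = 3 - log(64); the area of that piece is -3 + log(64).
∫[log(2),1] (3*exp(t) - 6) dt = -12 + 6*log(2) + 3*exp(1).
Total area = (-3 + log(64)) + (-12 + 6*log(2) + 3*exp(1)) = -15 + 3*exp(1) + 12*log(2).

-15 + 3*exp(1) + 12*log(2)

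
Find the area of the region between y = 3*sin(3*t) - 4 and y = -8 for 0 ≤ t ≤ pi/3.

On [0, pi/3], (3*sin(3*t) - 4) - (-8) = 3*sin(3*t) + 4 is ≥ 0 throughout, so the area is a single integral of |3*sin(3*t) + 4|.
∫[0,pi/3] (3*sin(3*t) + 4) dt = 2 + 4*pi/3.

2 + 4*pi/3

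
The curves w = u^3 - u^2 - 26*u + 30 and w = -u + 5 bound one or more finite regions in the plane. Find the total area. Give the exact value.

Set the curves equal: u^3 - u^2 - 26*u + 30 = -u + 5, so u^3 - u^2 - 25*u + 25 = 0, which factors as (u - 5)*(u - 1)*(u + 5) = 0. The curves meet at u = -5, 1, 5.
On [-5, 1], w = u^3 - u^2 - 26*u + 30 is on top; that piece has area ∫[-5,1] (u^3 - u^2 - 25*u + 25) du = 252.
On [1, 5], w = -u + 5 is on top; that piece has area ∫[1,5] (-(u^3 - u^2 - 25*u + 25)) du = 256/3.
Total enclosed area = 252 + 256/3 = 1012/3.

1012/3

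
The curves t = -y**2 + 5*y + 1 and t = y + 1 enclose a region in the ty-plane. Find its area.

32/3

Both boundary curves give t as a function of y, so integrate with respect to y. Setting them equal: -y**2 + 4*y = 0, i.e. -y*(y - 4) = 0, so they meet at y = 0, 4.
For y in [0, 4], t = -y**2 + 5*y + 1 is on the right; area = ∫[0,4] (-y**2 + 4*y) dy = 32/3.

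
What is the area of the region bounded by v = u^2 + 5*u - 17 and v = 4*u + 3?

243/2

Set the curves equal: u^2 + 5*u - 17 = 4*u + 3, so u^2 + u - 20 = 0, which factors as (u - 4)*(u + 5) = 0. The curves meet at u = -5, 4.
On [-5, 4], v = 4*u + 3 is on top; that piece has area ∫[-5,4] (-(u^2 + u - 20)) du = 243/2.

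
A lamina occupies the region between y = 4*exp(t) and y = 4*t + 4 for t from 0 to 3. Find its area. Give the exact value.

-34 + 4*exp(3)

On [0, 3], (4*exp(t)) - (4*t + 4) = -4*t + 4*exp(t) - 4 is ≥ 0 throughout, so the area is a single integral of |-4*t + 4*exp(t) - 4|.
∫[0,3] (-4*t + 4*exp(t) - 4) dt = -34 + 4*exp(3).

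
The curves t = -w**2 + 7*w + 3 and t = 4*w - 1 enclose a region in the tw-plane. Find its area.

Both boundary curves give t as a function of w, so integrate with respect to w. Setting them equal: -w**2 + 3*w + 4 = 0, i.e. -(w - 4)*(w + 1) = 0, so they meet at w = -1, 4.
For w in [-1, 4], t = -w**2 + 7*w + 3 is on the right; area = ∫[-1,4] (-w**2 + 3*w + 4) dw = 125/6.

125/6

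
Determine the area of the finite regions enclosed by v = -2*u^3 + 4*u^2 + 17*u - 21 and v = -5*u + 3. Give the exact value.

Set the curves equal: -2*u^3 + 4*u^2 + 17*u - 21 = -5*u + 3, so -2*u^3 + 4*u^2 + 22*u - 24 = 0, which factors as -2*(u - 4)*(u - 1)*(u + 3) = 0. The curves meet at u = -3, 1, 4.
On [-3, 1], v = -5*u + 3 is on top; that piece has area ∫[-3,1] (-(-2*u^3 + 4*u^2 + 22*u - 24)) du = 320/3.
On [1, 4], v = -2*u^3 + 4*u^2 + 17*u - 21 is on top; that piece has area ∫[1,4] (-2*u^3 + 4*u^2 + 22*u - 24) du = 99/2.
Total enclosed area = 320/3 + 99/2 = 937/6.

937/6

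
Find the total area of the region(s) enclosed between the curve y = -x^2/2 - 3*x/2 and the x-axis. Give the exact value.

The curve meets the x-axis where -x^2/2 - 3*x/2 = 0, i.e. -x*(x + 3)/2 = 0, at x = -3, 0.
On [-3, 0] the curve lies above the axis; ∫[-3,0] (-x^2/2 - 3*x/2) dx = 9/4, giving area 9/4.

9/4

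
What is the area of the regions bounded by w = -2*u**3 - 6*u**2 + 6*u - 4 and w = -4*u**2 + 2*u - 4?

Set the curves equal: -2*u**3 - 6*u**2 + 6*u - 4 = -4*u**2 + 2*u - 4, so -2*u**3 - 2*u**2 + 4*u = 0, which factors as -2*u*(u - 1)*(u + 2) = 0. The curves meet at u = -2, 0, 1.
On [-2, 0], w = -4*u**2 + 2*u - 4 is on top; that piece has area ∫[-2,0] (-(-2*u**3 - 2*u**2 + 4*u)) du = 16/3.
On [0, 1], w = -2*u**3 - 6*u**2 + 6*u - 4 is on top; that piece has area ∫[0,1] (-2*u**3 - 2*u**2 + 4*u) du = 5/6.
Total enclosed area = 16/3 + 5/6 = 37/6.

37/6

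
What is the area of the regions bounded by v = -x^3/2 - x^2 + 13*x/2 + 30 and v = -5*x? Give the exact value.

5137/24

Set the curves equal: -x^3/2 - x^2 + 13*x/2 + 30 = -5*x, so -x^3/2 - x^2 + 23*x/2 + 30 = 0, which factors as -(x - 5)*(x + 3)*(x + 4)/2 = 0. The curves meet at x = -4, -3, 5.
On [-4, -3], v = -5*x is on top; that piece has area ∫[-4,-3] (-(-x^3/2 - x^2 + 23*x/2 + 30)) dx = 17/24.
On [-3, 5], v = -x^3/2 - x^2 + 13*x/2 + 30 is on top; that piece has area ∫[-3,5] (-x^3/2 - x^2 + 23*x/2 + 30) dx = 640/3.
Total enclosed area = 17/24 + 640/3 = 5137/24.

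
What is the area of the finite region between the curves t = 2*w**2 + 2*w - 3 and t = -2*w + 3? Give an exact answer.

64/3

Both boundary curves give t as a function of w, so integrate with respect to w. Setting them equal: 2*w**2 + 4*w - 6 = 0, i.e. 2*(w - 1)*(w + 3) = 0, so they meet at w = -3, 1.
For w in [-3, 1], t = 2*w**2 + 2*w - 3 is on the left; area = ∫[-3,1] (-(2*w**2 + 4*w - 6)) dw = 64/3.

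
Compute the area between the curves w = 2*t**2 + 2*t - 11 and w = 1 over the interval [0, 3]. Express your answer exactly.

61/3

The difference (2*t**2 + 2*t - 11) - (1) = 2*t**2 + 2*t - 12 changes sign at t = 2 inside [0, 3], so split the integral there.
∫[0,2] (2*t**2 + 2*t - 12) dt = -44/3; the area of that piece is 44/3.
∫[2,3] (2*t**2 + 2*t - 12) dt = 17/3.
Total area = 44/3 + 17/3 = 61/3.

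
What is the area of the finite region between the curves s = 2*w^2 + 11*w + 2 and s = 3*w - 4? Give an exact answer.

8/3

Both boundary curves give s as a function of w, so integrate with respect to w. Setting them equal: 2*w^2 + 8*w + 6 = 0, i.e. 2*(w + 1)*(w + 3) = 0, so they meet at w = -3, -1.
For w in [-3, -1], s = 2*w^2 + 11*w + 2 is on the left; area = ∫[-3,-1] (-(2*w^2 + 8*w + 6)) dw = 8/3.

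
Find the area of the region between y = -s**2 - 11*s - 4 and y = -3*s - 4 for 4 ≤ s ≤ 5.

169/3

On [4, 5], (-s**2 - 11*s - 4) - (-3*s - 4) = -s**2 - 8*s is ≤ 0 throughout, so the area is a single integral of |-s**2 - 8*s|.
∫[4,5] (-s**2 - 8*s) ds = -169/3; the area of that piece is 169/3.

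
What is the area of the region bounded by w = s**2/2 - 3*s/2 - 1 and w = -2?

1/12

Set the curves equal: s**2/2 - 3*s/2 - 1 = -2, so s**2/2 - 3*s/2 + 1 = 0, which factors as (s - 2)*(s - 1)/2 = 0. The curves meet at s = 1, 2.
On [1, 2], w = -2 is on top; that piece has area ∫[1,2] (-(s**2/2 - 3*s/2 + 1)) ds = 1/12.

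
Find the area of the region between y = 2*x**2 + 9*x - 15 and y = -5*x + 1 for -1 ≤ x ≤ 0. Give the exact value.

On [-1, 0], (2*x**2 + 9*x - 15) - (-5*x + 1) = 2*x**2 + 14*x - 16 is ≤ 0 throughout, so the area is a single integral of |2*x**2 + 14*x - 16|.
∫[-1,0] (2*x**2 + 14*x - 16) dx = -67/3; the area of that piece is 67/3.

67/3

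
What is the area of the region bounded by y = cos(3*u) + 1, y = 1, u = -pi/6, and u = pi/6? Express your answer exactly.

2/3

On [-pi/6, pi/6], (cos(3*u) + 1) - (1) = cos(3*u) is ≥ 0 throughout, so the area is a single integral of |cos(3*u)|.
∫[-pi/6,pi/6] (cos(3*u)) du = 2/3.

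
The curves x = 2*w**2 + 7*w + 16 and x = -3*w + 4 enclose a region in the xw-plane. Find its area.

Both boundary curves give x as a function of w, so integrate with respect to w. Setting them equal: 2*w**2 + 10*w + 12 = 0, i.e. 2*(w + 2)*(w + 3) = 0, so they meet at w = -3, -2.
For w in [-3, -2], x = 2*w**2 + 7*w + 16 is on the left; area = ∫[-3,-2] (-(2*w**2 + 10*w + 12)) dw = 1/3.

1/3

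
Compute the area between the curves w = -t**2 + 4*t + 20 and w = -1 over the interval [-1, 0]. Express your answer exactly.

On [-1, 0], (-t**2 + 4*t + 20) - (-1) = -t**2 + 4*t + 21 is ≥ 0 throughout, so the area is a single integral of |-t**2 + 4*t + 21|.
∫[-1,0] (-t**2 + 4*t + 21) dt = 56/3.

56/3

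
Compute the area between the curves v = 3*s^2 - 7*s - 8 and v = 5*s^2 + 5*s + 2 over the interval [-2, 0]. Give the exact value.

8

The difference (3*s^2 - 7*s - 8) - (5*s^2 + 5*s + 2) = -2*s^2 - 12*s - 10 changes sign at s = -1 inside [-2, 0], so split the integral there.
∫[-2,-1] (-2*s^2 - 12*s - 10) ds = 10/3.
∫[-1,0] (-2*s^2 - 12*s - 10) ds = -14/3; the area of that piece is 14/3.
Total area = 10/3 + 14/3 = 8.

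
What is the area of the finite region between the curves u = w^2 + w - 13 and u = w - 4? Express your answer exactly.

36

Both boundary curves give u as a function of w, so integrate with respect to w. Setting them equal: w^2 - 9 = 0, i.e. (w - 3)*(w + 3) = 0, so they meet at w = -3, 3.
For w in [-3, 3], u = w^2 + w - 13 is on the left; area = ∫[-3,3] (-(w^2 - 9)) dw = 36.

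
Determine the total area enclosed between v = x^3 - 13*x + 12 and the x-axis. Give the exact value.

407/4

The curve meets the x-axis where x^3 - 13*x + 12 = 0, i.e. (x - 3)*(x - 1)*(x + 4) = 0, at x = -4, 1, 3.
On [-4, 1] the curve lies above the axis; ∫[-4,1] (x^3 - 13*x + 12) dx = 375/4, giving area 375/4.
On [1, 3] the curve lies below the axis; ∫[1,3] (x^3 - 13*x + 12) dx = -8, giving area 8.
Total area = 375/4 + 8 = 407/4.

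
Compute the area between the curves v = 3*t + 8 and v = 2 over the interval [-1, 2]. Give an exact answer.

On [-1, 2], (3*t + 8) - (2) = 3*t + 6 is ≥ 0 throughout, so the area is a single integral of |3*t + 6|.
∫[-1,2] (3*t + 6) dt = 45/2.

45/2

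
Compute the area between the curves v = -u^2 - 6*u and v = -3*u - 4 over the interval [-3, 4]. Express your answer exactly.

The difference (-u^2 - 6*u) - (-3*u - 4) = -u^2 - 3*u + 4 changes sign at u = 1 inside [-3, 4], so split the integral there.
∫[-3,1] (-u^2 - 3*u + 4) du = 56/3.
∫[1,4] (-u^2 - 3*u + 4) du = -63/2; the area of that piece is 63/2.
Total area = 56/3 + 63/2 = 301/6.

301/6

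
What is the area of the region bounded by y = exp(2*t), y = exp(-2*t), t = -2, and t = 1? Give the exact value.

The difference (exp(2*t)) - (exp(-2*t)) = exp(2*t) - exp(-2*t) changes sign at t = 0 inside [-2, 1], so split the integral there.
∫[-2,0] (exp(2*t) - exp(-2*t)) dt = -exp(4)/2 - exp(-4)/2 + 1; the area of that piece is -1 + exp(-4)/2 + exp(4)/2.
∫[0,1] (exp(2*t) - exp(-2*t)) dt = -1 + exp(-2)/2 + exp(2)/2.
Total area = (-1 + exp(-4)/2 + exp(4)/2) + (-1 + exp(-2)/2 + exp(2)/2) = -2 + exp(-4)/2 + exp(-2)/2 + exp(2)/2 + exp(4)/2.

-2 + exp(-4)/2 + exp(-2)/2 + exp(2)/2 + exp(4)/2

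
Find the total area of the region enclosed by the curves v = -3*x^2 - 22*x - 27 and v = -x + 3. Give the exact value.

27/2

Set the curves equal: -3*x^2 - 22*x - 27 = -x + 3, so -3*x^2 - 21*x - 30 = 0, which factors as -3*(x + 2)*(x + 5) = 0. The curves meet at x = -5, -2.
On [-5, -2], v = -3*x^2 - 22*x - 27 is on top; that piece has area ∫[-5,-2] (-3*x^2 - 21*x - 30) dx = 27/2.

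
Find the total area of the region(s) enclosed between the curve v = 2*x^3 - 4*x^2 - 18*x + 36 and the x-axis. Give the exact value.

The curve meets the x-axis where 2*x^3 - 4*x^2 - 18*x + 36 = 0, i.e. 2*(x - 3)*(x - 2)*(x + 3) = 0, at x = -3, 2, 3.
On [-3, 2] the curve lies above the axis; ∫[-3,2] (2*x^3 - 4*x^2 - 18*x + 36) dx = 875/6, giving area 875/6.
On [2, 3] the curve lies below the axis; ∫[2,3] (2*x^3 - 4*x^2 - 18*x + 36) dx = -11/6, giving area 11/6.
Total area = 875/6 + 11/6 = 443/3.

443/3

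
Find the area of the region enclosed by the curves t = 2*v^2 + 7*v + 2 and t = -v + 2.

64/3

Both boundary curves give t as a function of v, so integrate with respect to v. Setting them equal: 2*v^2 + 8*v = 0, i.e. 2*v*(v + 4) = 0, so they meet at v = -4, 0.
For v in [-4, 0], t = 2*v^2 + 7*v + 2 is on the left; area = ∫[-4,0] (-(2*v^2 + 8*v)) dv = 64/3.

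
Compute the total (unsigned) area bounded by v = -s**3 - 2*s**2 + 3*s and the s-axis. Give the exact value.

71/6

The curve meets the s-axis where -s**3 - 2*s**2 + 3*s = 0, i.e. -s*(s - 1)*(s + 3) = 0, at s = -3, 0, 1.
On [-3, 0] the curve lies below the axis; ∫[-3,0] (-s**3 - 2*s**2 + 3*s) ds = -45/4, giving area 45/4.
On [0, 1] the curve lies above the axis; ∫[0,1] (-s**3 - 2*s**2 + 3*s) ds = 7/12, giving area 7/12.
Total area = 45/4 + 7/12 = 71/6.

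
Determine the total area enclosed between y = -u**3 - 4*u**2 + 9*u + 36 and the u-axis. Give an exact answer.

The curve meets the u-axis where -u**3 - 4*u**2 + 9*u + 36 = 0, i.e. -(u - 3)*(u + 3)*(u + 4) = 0, at u = -4, -3, 3.
On [-4, -3] the curve lies below the axis; ∫[-4,-3] (-u**3 - 4*u**2 + 9*u + 36) du = -13/12, giving area 13/12.
On [-3, 3] the curve lies above the axis; ∫[-3,3] (-u**3 - 4*u**2 + 9*u + 36) du = 144, giving area 144.
Total area = 13/12 + 144 = 1741/12.

1741/12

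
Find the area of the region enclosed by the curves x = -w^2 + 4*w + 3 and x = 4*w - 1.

Both boundary curves give x as a function of w, so integrate with respect to w. Setting them equal: -w^2 + 4 = 0, i.e. -(w - 2)*(w + 2) = 0, so they meet at w = -2, 2.
For w in [-2, 2], x = -w^2 + 4*w + 3 is on the right; area = ∫[-2,2] (-w^2 + 4) dw = 32/3.

32/3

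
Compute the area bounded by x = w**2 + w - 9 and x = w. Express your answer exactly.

36

Both boundary curves give x as a function of w, so integrate with respect to w. Setting them equal: w**2 - 9 = 0, i.e. (w - 3)*(w + 3) = 0, so they meet at w = -3, 3.
For w in [-3, 3], x = w**2 + w - 9 is on the left; area = ∫[-3,3] (-(w**2 - 9)) dw = 36.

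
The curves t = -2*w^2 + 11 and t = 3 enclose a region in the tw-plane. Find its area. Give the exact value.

Both boundary curves give t as a function of w, so integrate with respect to w. Setting them equal: -2*w^2 + 8 = 0, i.e. -2*(w - 2)*(w + 2) = 0, so they meet at w = -2, 2.
For w in [-2, 2], t = -2*w^2 + 11 is on the right; area = ∫[-2,2] (-2*w^2 + 8) dw = 64/3.

64/3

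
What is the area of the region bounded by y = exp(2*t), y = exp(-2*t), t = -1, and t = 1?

The difference (exp(2*t)) - (exp(-2*t)) = exp(2*t) - exp(-2*t) changes sign at t = 0 inside [-1, 1], so split the integral there.
∫[-1,0] (exp(2*t) - exp(-2*t)) dt = -exp(2)/2 - exp(-2)/2 + 1; the area of that piece is -1 + exp(-2)/2 + exp(2)/2.
∫[0,1] (exp(2*t) - exp(-2*t)) dt = -1 + exp(-2)/2 + exp(2)/2.
Total area = (-1 + exp(-2)/2 + exp(2)/2) + (-1 + exp(-2)/2 + exp(2)/2) = -2 + exp(-2) + exp(2).

-2 + exp(-2) + exp(2)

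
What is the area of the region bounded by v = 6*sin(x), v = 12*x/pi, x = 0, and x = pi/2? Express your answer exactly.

6 - 3*pi/2

On [0, pi/2], (6*sin(x)) - (12*x/pi) = -12*x/pi + 6*sin(x) is ≥ 0 throughout, so the area is a single integral of |-12*x/pi + 6*sin(x)|.
∫[0,pi/2] (-12*x/pi + 6*sin(x)) dx = 6 - 3*pi/2.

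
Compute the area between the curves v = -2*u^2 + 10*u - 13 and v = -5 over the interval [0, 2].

6

The difference (-2*u^2 + 10*u - 13) - (-5) = -2*u^2 + 10*u - 8 changes sign at u = 1 inside [0, 2], so split the integral there.
∫[0,1] (-2*u^2 + 10*u - 8) du = -11/3; the area of that piece is 11/3.
∫[1,2] (-2*u^2 + 10*u - 8) du = 7/3.
Total area = 11/3 + 7/3 = 6.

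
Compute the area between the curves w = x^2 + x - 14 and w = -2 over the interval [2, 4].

The difference (x^2 + x - 14) - (-2) = x^2 + x - 12 changes sign at x = 3 inside [2, 4], so split the integral there.
∫[2,3] (x^2 + x - 12) dx = -19/6; the area of that piece is 19/6.
∫[3,4] (x^2 + x - 12) dx = 23/6.
Total area = 19/6 + 23/6 = 7.

7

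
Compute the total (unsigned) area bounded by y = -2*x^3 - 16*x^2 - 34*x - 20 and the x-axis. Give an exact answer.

71/3

The curve meets the x-axis where -2*x^3 - 16*x^2 - 34*x - 20 = 0, i.e. -2*(x + 1)*(x + 2)*(x + 5) = 0, at x = -5, -2, -1.
On [-5, -2] the curve lies below the axis; ∫[-5,-2] (-2*x^3 - 16*x^2 - 34*x - 20) dx = -45/2, giving area 45/2.
On [-2, -1] the curve lies above the axis; ∫[-2,-1] (-2*x^3 - 16*x^2 - 34*x - 20) dx = 7/6, giving area 7/6.
Total area = 45/2 + 7/6 = 71/3.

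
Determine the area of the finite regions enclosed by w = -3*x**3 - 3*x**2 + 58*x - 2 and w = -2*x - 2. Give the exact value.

2521/4

Set the curves equal: -3*x**3 - 3*x**2 + 58*x - 2 = -2*x - 2, so -3*x**3 - 3*x**2 + 60*x = 0, which factors as -3*x*(x - 4)*(x + 5) = 0. The curves meet at x = -5, 0, 4.
On [-5, 0], w = -2*x - 2 is on top; that piece has area ∫[-5,0] (-(-3*x**3 - 3*x**2 + 60*x)) dx = 1625/4.
On [0, 4], w = -3*x**3 - 3*x**2 + 58*x - 2 is on top; that piece has area ∫[0,4] (-3*x**3 - 3*x**2 + 60*x) dx = 224.
Total enclosed area = 1625/4 + 224 = 2521/4.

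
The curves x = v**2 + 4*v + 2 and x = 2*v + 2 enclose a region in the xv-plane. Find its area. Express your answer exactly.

4/3

Both boundary curves give x as a function of v, so integrate with respect to v. Setting them equal: v**2 + 2*v = 0, i.e. v*(v + 2) = 0, so they meet at v = -2, 0.
For v in [-2, 0], x = v**2 + 4*v + 2 is on the left; area = ∫[-2,0] (-(v**2 + 2*v)) dv = 4/3.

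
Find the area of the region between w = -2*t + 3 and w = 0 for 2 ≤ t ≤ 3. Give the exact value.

2

On [2, 3], (-2*t + 3) - (0) = -2*t + 3 is ≤ 0 throughout, so the area is a single integral of |-2*t + 3|.
∫[2,3] (-2*t + 3) dt = -2; the area of that piece is 2.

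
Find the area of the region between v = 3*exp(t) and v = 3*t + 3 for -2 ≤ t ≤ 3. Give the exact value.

-45/2 - 3*exp(-2) + 3*exp(3)

On [-2, 3], (3*exp(t)) - (3*t + 3) = -3*t + 3*exp(t) - 3 is ≥ 0 throughout, so the area is a single integral of |-3*t + 3*exp(t) - 3|.
∫[-2,3] (-3*t + 3*exp(t) - 3) dt = -45/2 - 3*exp(-2) + 3*exp(3).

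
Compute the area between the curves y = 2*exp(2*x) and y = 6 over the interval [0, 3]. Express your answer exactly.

-23 + 6*log(3) + exp(6)

The difference (2*exp(2*x)) - (6) = 2*exp(2*x) - 6 changes sign at x = log(3)/2 inside [0, 3], so split the integral there.
∫[0,log(3)/2] (2*exp(2*x) - 6) dx = 2 - log(27); the area of that piece is -2 + log(27).
∫[log(3)/2,3] (2*exp(2*x) - 6) dx = -21 + 3*log(3) + exp(6).
Total area = (-2 + log(27)) + (-21 + 3*log(3) + exp(6)) = -23 + 6*log(3) + exp(6).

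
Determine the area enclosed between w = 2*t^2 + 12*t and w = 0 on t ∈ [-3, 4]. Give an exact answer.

524/3

The difference (2*t^2 + 12*t) - (0) = 2*t^2 + 12*t changes sign at t = 0 inside [-3, 4], so split the integral there.
∫[-3,0] (2*t^2 + 12*t) dt = -36; the area of that piece is 36.
∫[0,4] (2*t^2 + 12*t) dt = 416/3.
Total area = 36 + 416/3 = 524/3.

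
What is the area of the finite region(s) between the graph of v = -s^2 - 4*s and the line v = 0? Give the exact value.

The curve meets the s-axis where -s^2 - 4*s = 0, i.e. -s*(s + 4) = 0, at s = -4, 0.
On [-4, 0] the curve lies above the axis; ∫[-4,0] (-s^2 - 4*s) ds = 32/3, giving area 32/3.

32/3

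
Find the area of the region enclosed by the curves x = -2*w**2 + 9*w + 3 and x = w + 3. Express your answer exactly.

Both boundary curves give x as a function of w, so integrate with respect to w. Setting them equal: -2*w**2 + 8*w = 0, i.e. -2*w*(w - 4) = 0, so they meet at w = 0, 4.
For w in [0, 4], x = -2*w**2 + 9*w + 3 is on the right; area = ∫[0,4] (-2*w**2 + 8*w) dw = 64/3.

64/3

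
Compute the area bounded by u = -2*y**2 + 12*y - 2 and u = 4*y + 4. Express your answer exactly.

Both boundary curves give u as a function of y, so integrate with respect to y. Setting them equal: -2*y**2 + 8*y - 6 = 0, i.e. -2*(y - 3)*(y - 1) = 0, so they meet at y = 1, 3.
For y in [1, 3], u = -2*y**2 + 12*y - 2 is on the right; area = ∫[1,3] (-2*y**2 + 8*y - 6) dy = 8/3.

8/3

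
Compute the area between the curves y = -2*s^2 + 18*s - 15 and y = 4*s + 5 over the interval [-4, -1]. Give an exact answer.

207

On [-4, -1], (-2*s^2 + 18*s - 15) - (4*s + 5) = -2*s^2 + 14*s - 20 is ≤ 0 throughout, so the area is a single integral of |-2*s^2 + 14*s - 20|.
∫[-4,-1] (-2*s^2 + 14*s - 20) ds = -207; the area of that piece is 207.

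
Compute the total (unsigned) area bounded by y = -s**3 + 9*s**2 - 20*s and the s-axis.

131/4

The curve meets the s-axis where -s**3 + 9*s**2 - 20*s = 0, i.e. -s*(s - 5)*(s - 4) = 0, at s = 0, 4, 5.
On [0, 4] the curve lies below the axis; ∫[0,4] (-s**3 + 9*s**2 - 20*s) ds = -32, giving area 32.
On [4, 5] the curve lies above the axis; ∫[4,5] (-s**3 + 9*s**2 - 20*s) ds = 3/4, giving area 3/4.
Total area = 32 + 3/4 = 131/4.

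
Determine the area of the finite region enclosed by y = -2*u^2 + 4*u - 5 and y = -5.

Set the curves equal: -2*u^2 + 4*u - 5 = -5, so -2*u^2 + 4*u = 0, which factors as -2*u*(u - 2) = 0. The curves meet at u = 0, 2.
On [0, 2], y = -2*u^2 + 4*u - 5 is on top; that piece has area ∫[0,2] (-2*u^2 + 4*u) du = 8/3.

8/3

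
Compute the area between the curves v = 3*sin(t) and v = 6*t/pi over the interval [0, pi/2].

3 - 3*pi/4

On [0, pi/2], (3*sin(t)) - (6*t/pi) = -6*t/pi + 3*sin(t) is ≥ 0 throughout, so the area is a single integral of |-6*t/pi + 3*sin(t)|.
∫[0,pi/2] (-6*t/pi + 3*sin(t)) dt = 3 - 3*pi/4.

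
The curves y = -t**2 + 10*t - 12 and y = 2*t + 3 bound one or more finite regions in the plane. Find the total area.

Set the curves equal: -t**2 + 10*t - 12 = 2*t + 3, so -t**2 + 8*t - 15 = 0, which factors as -(t - 5)*(t - 3) = 0. The curves meet at t = 3, 5.
On [3, 5], y = -t**2 + 10*t - 12 is on top; that piece has area ∫[3,5] (-t**2 + 8*t - 15) dt = 4/3.

4/3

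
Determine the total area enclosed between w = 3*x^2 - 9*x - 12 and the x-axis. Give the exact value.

The curve meets the x-axis where 3*x^2 - 9*x - 12 = 0, i.e. 3*(x - 4)*(x + 1) = 0, at x = -1, 4.
On [-1, 4] the curve lies below the axis; ∫[-1,4] (3*x^2 - 9*x - 12) dx = -125/2, giving area 125/2.

125/2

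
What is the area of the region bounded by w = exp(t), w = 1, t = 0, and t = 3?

On [0, 3], (exp(t)) - (1) = exp(t) - 1 is ≥ 0 throughout, so the area is a single integral of |exp(t) - 1|.
∫[0,3] (exp(t) - 1) dt = -4 + exp(3).

-4 + exp(3)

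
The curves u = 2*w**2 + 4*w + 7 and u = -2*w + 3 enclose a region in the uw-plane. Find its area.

Both boundary curves give u as a function of w, so integrate with respect to w. Setting them equal: 2*w**2 + 6*w + 4 = 0, i.e. 2*(w + 1)*(w + 2) = 0, so they meet at w = -2, -1.
For w in [-2, -1], u = 2*w**2 + 4*w + 7 is on the left; area = ∫[-2,-1] (-(2*w**2 + 6*w + 4)) dw = 1/3.

1/3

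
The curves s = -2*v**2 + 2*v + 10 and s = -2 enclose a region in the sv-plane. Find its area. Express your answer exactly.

Both boundary curves give s as a function of v, so integrate with respect to v. Setting them equal: -2*v**2 + 2*v + 12 = 0, i.e. -2*(v - 3)*(v + 2) = 0, so they meet at v = -2, 3.
For v in [-2, 3], s = -2*v**2 + 2*v + 10 is on the right; area = ∫[-2,3] (-2*v**2 + 2*v + 12) dv = 125/3.

125/3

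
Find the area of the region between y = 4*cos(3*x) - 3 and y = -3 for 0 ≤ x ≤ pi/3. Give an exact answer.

8/3

The difference (4*cos(3*x) - 3) - (-3) = 4*cos(3*x) changes sign at x = pi/6 inside [0, pi/3], so split the integral there.
∫[0,pi/6] (4*cos(3*x)) dx = 4/3.
∫[pi/6,pi/3] (4*cos(3*x)) dx = -4/3; the area of that piece is 4/3.
Total area = 4/3 + 4/3 = 8/3.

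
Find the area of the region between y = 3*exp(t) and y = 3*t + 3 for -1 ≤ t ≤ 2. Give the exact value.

-27/2 - 3*exp(-1) + 3*exp(2)

On [-1, 2], (3*exp(t)) - (3*t + 3) = -3*t + 3*exp(t) - 3 is ≥ 0 throughout, so the area is a single integral of |-3*t + 3*exp(t) - 3|.
∫[-1,2] (-3*t + 3*exp(t) - 3) dt = -27/2 - 3*exp(-1) + 3*exp(2).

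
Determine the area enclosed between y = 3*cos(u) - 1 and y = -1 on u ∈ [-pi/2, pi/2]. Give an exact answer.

On [-pi/2, pi/2], (3*cos(u) - 1) - (-1) = 3*cos(u) is ≥ 0 throughout, so the area is a single integral of |3*cos(u)|.
∫[-pi/2,pi/2] (3*cos(u)) du = 6.

6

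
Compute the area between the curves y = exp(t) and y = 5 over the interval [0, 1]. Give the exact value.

6 - exp(1)

On [0, 1], (exp(t)) - (5) = exp(t) - 5 is ≤ 0 throughout, so the area is a single integral of |exp(t) - 5|.
∫[0,1] (exp(t) - 5) dt = -6 + exp(1); the area of that piece is 6 - exp(1).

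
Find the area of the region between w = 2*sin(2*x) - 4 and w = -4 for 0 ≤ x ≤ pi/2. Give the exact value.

2

On [0, pi/2], (2*sin(2*x) - 4) - (-4) = 2*sin(2*x) is ≥ 0 throughout, so the area is a single integral of |2*sin(2*x)|.
∫[0,pi/2] (2*sin(2*x)) dx = 2.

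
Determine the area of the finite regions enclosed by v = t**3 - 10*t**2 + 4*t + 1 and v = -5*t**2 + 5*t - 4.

Set the curves equal: t**3 - 10*t**2 + 4*t + 1 = -5*t**2 + 5*t - 4, so t**3 - 5*t**2 - t + 5 = 0, which factors as (t - 5)*(t - 1)*(t + 1) = 0. The curves meet at t = -1, 1, 5.
On [-1, 1], v = t**3 - 10*t**2 + 4*t + 1 is on top; that piece has area ∫[-1,1] (t**3 - 5*t**2 - t + 5) dt = 20/3.
On [1, 5], v = -5*t**2 + 5*t - 4 is on top; that piece has area ∫[1,5] (-(t**3 - 5*t**2 - t + 5)) dt = 128/3.
Total enclosed area = 20/3 + 128/3 = 148/3.

148/3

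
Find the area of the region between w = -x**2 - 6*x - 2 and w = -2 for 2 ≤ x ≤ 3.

64/3

On [2, 3], (-x**2 - 6*x - 2) - (-2) = -x**2 - 6*x is ≤ 0 throughout, so the area is a single integral of |-x**2 - 6*x|.
∫[2,3] (-x**2 - 6*x) dx = -64/3; the area of that piece is 64/3.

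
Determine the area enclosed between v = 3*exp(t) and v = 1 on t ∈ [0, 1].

-4 + 3*exp(1)

On [0, 1], (3*exp(t)) - (1) = 3*exp(t) - 1 is ≥ 0 throughout, so the area is a single integral of |3*exp(t) - 1|.
∫[0,1] (3*exp(t) - 1) dt = -4 + 3*exp(1).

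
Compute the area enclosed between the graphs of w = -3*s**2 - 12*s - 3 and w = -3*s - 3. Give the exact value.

Set the curves equal: -3*s**2 - 12*s - 3 = -3*s - 3, so -3*s**2 - 9*s = 0, which factors as -3*s*(s + 3) = 0. The curves meet at s = -3, 0.
On [-3, 0], w = -3*s**2 - 12*s - 3 is on top; that piece has area ∫[-3,0] (-3*s**2 - 9*s) ds = 27/2.

27/2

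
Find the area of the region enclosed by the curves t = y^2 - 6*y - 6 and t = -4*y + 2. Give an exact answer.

36

Both boundary curves give t as a function of y, so integrate with respect to y. Setting them equal: y^2 - 2*y - 8 = 0, i.e. (y - 4)*(y + 2) = 0, so they meet at y = -2, 4.
For y in [-2, 4], t = y^2 - 6*y - 6 is on the left; area = ∫[-2,4] (-(y^2 - 2*y - 8)) dy = 36.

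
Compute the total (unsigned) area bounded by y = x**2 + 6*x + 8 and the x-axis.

The curve meets the x-axis where x**2 + 6*x + 8 = 0, i.e. (x + 2)*(x + 4) = 0, at x = -4, -2.
On [-4, -2] the curve lies below the axis; ∫[-4,-2] (x**2 + 6*x + 8) dx = -4/3, giving area 4/3.

4/3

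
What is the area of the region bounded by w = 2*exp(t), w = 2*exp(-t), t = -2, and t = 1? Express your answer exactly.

The difference (2*exp(t)) - (2*exp(-t)) = 2*exp(t) - 2*exp(-t) changes sign at t = 0 inside [-2, 1], so split the integral there.
∫[-2,0] (2*exp(t) - 2*exp(-t)) dt = -2*exp(2) - 2*exp(-2) + 4; the area of that piece is -4 + 2*exp(-2) + 2*exp(2).
∫[0,1] (2*exp(t) - 2*exp(-t)) dt = -4 + 2*exp(-1) + 2*exp(1).
Total area = (-4 + 2*exp(-2) + 2*exp(2)) + (-4 + 2*exp(-1) + 2*exp(1)) = -8 + 2*exp(-2) + 2*exp(-1) + 2*exp(1) + 2*exp(2).

-8 + 2*exp(-2) + 2*exp(-1) + 2*exp(1) + 2*exp(2)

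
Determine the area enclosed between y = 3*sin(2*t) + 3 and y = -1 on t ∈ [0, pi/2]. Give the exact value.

3 + 2*pi

On [0, pi/2], (3*sin(2*t) + 3) - (-1) = 3*sin(2*t) + 4 is ≥ 0 throughout, so the area is a single integral of |3*sin(2*t) + 4|.
∫[0,pi/2] (3*sin(2*t) + 4) dt = 3 + 2*pi.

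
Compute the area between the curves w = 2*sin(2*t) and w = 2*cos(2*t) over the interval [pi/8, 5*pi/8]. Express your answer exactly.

2*sqrt(2)

On [pi/8, 5*pi/8], (2*sin(2*t)) - (2*cos(2*t)) = 2*sin(2*t) - 2*cos(2*t) is ≥ 0 throughout, so the area is a single integral of |2*sin(2*t) - 2*cos(2*t)|.
∫[pi/8,5*pi/8] (2*sin(2*t) - 2*cos(2*t)) dt = 2*sqrt(2).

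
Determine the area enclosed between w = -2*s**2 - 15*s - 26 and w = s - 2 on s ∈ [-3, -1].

8

The difference (-2*s**2 - 15*s - 26) - (s - 2) = -2*s**2 - 16*s - 24 changes sign at s = -2 inside [-3, -1], so split the integral there.
∫[-3,-2] (-2*s**2 - 16*s - 24) ds = 10/3.
∫[-2,-1] (-2*s**2 - 16*s - 24) ds = -14/3; the area of that piece is 14/3.
Total area = 10/3 + 14/3 = 8.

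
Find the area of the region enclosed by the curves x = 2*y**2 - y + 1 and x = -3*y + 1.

Both boundary curves give x as a function of y, so integrate with respect to y. Setting them equal: 2*y**2 + 2*y = 0, i.e. 2*y*(y + 1) = 0, so they meet at y = -1, 0.
For y in [-1, 0], x = 2*y**2 - y + 1 is on the left; area = ∫[-1,0] (-(2*y**2 + 2*y)) dy = 1/3.

1/3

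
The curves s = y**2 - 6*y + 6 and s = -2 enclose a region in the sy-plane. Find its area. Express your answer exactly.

Both boundary curves give s as a function of y, so integrate with respect to y. Setting them equal: y**2 - 6*y + 8 = 0, i.e. (y - 4)*(y - 2) = 0, so they meet at y = 2, 4.
For y in [2, 4], s = y**2 - 6*y + 6 is on the left; area = ∫[2,4] (-(y**2 - 6*y + 8)) dy = 4/3.

4/3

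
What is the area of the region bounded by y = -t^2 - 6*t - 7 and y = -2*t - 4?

Set the curves equal: -t^2 - 6*t - 7 = -2*t - 4, so -t^2 - 4*t - 3 = 0, which factors as -(t + 1)*(t + 3) = 0. The curves meet at t = -3, -1.
On [-3, -1], y = -t^2 - 6*t - 7 is on top; that piece has area ∫[-3,-1] (-t^2 - 4*t - 3) dt = 4/3.

4/3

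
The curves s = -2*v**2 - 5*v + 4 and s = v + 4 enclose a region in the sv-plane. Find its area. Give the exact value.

Both boundary curves give s as a function of v, so integrate with respect to v. Setting them equal: -2*v**2 - 6*v = 0, i.e. -2*v*(v + 3) = 0, so they meet at v = -3, 0.
For v in [-3, 0], s = -2*v**2 - 5*v + 4 is on the right; area = ∫[-3,0] (-2*v**2 - 6*v) dv = 9.

9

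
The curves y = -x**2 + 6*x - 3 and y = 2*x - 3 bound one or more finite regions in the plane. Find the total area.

32/3

Set the curves equal: -x**2 + 6*x - 3 = 2*x - 3, so -x**2 + 4*x = 0, which factors as -x*(x - 4) = 0. The curves meet at x = 0, 4.
On [0, 4], y = -x**2 + 6*x - 3 is on top; that piece has area ∫[0,4] (-x**2 + 4*x) dx = 32/3.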